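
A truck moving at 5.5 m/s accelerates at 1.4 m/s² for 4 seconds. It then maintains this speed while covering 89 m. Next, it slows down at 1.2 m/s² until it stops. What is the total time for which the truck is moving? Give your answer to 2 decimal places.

21.27 s

Phase 1 (accelerating): v₀ = 5.50 m/s, a = 1.4 m/s².
v = v₀ + at = 5.50 + (1.4)(4) = 11.1 m/s
Δx = v₀t + ½at² = 5.50·4 + 0.5·1.4·4² = 33.2 m

Phase 2 (constant speed): v₀ = 11.1 m/s, a = 0 m/s².
Constant speed: t = d/v = 89/11.1 = 8.02 s

Phase 3 (decelerating): v₀ = 11.1 m/s, a = -1.2 m/s².
v = v₀ + at → t = (0 − 11.1) / -1.2 = 9.25 s
v² = v₀² + 2aΔx → Δx = (0² − 11.1²)/(2·-1.2) = 51.3 m
Total time = 4.00 + 8.02 + 9.25 = 21.3 s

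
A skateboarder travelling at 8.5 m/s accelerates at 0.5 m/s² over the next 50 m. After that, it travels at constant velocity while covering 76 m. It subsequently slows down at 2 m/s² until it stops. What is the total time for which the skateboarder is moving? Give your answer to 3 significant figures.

17.5 s

Phase 1 (accelerating): v₀ = 8.50 m/s, a = 0.5 m/s².
v² = v₀² + 2aΔx = 8.50² + 2·0.5·50 = 122 → v = 11.1 m/s
t = (v − v₀)/a = (11.1 − 8.50)/0.5 = 5.11 s

Phase 2 (constant speed): v₀ = 11.1 m/s, a = 0 m/s².
Constant speed: t = d/v = 76/11.1 = 6.87 s

Phase 3 (decelerating): v₀ = 11.1 m/s, a = -2 m/s².
v = v₀ + at → t = (0 − 11.1) / -2 = 5.53 s
v² = v₀² + 2aΔx → Δx = (0² − 11.1²)/(2·-2) = 30.6 m
Total time = 5.11 + 6.87 + 5.53 = 17.5 s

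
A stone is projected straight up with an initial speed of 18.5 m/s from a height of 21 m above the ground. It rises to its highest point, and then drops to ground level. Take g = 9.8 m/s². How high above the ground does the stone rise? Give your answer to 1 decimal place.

38.5 m

Phase 1 (rising): v₀ = 18.5 m/s, a = -9.8 m/s².
v = v₀ + at → t = (0 − 18.5) / -9.8 = 1.89 s
v² = v₀² + 2aΔx → Δx = (0² − 18.5²)/(2·-9.8) = 17.5 m
Maximum height = 21 + 17.5 = 38.5 m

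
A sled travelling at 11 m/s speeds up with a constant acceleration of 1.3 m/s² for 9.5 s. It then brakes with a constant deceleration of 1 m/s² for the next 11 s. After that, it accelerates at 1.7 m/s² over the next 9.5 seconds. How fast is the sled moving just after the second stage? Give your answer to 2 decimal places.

12.35 m/s

Phase 1 (accelerating): v₀ = 11.0 m/s, a = 1.3 m/s².
v = v₀ + at = 11.0 + (1.3)(9.5) = 23.4 m/s
Δx = v₀t + ½at² = 11.0·9.5 + 0.5·1.3·9.5² = 163 m

Phase 2 (decelerating): v₀ = 23.4 m/s, a = -1 m/s².
v = v₀ + at = 23.4 + (-1)(11) = 12.4 m/s
Δx = v₀t + ½at² = 23.4·11 + 0.5·-1·11² = 196 m
Speed at end of phase 2 = 12.4 m/s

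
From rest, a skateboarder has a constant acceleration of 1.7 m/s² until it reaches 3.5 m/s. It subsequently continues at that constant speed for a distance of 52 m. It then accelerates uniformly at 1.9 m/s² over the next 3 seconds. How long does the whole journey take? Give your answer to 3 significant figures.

19.9 s

Phase 1 (accelerating): v₀ = 0 m/s, a = 1.7 m/s².
v = v₀ + at → t = (3.5 − 0) / 1.7 = 2.06 s
v² = v₀² + 2aΔx → Δx = (3.5² − 0²)/(2·1.7) = 3.60 m

Phase 2 (constant speed): v₀ = 3.50 m/s, a = 0 m/s².
Constant speed: t = d/v = 52/3.50 = 14.9 s

Phase 3 (accelerating): v₀ = 3.50 m/s, a = 1.9 m/s².
v = v₀ + at = 3.50 + (1.9)(3) = 9.20 m/s
Δx = v₀t + ½at² = 3.50·3 + 0.5·1.9·3² = 19.0 m
Total time = 2.06 + 14.9 + 3.00 = 19.9 s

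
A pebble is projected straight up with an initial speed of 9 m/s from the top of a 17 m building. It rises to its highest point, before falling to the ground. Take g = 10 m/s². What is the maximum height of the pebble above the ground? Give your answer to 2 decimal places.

Phase 1 (rising): v₀ = 9.00 m/s, a = -10 m/s².
v = v₀ + at → t = (0 − 9.00) / -10 = 0.900 s
v² = v₀² + 2aΔx → Δx = (0² − 9.00²)/(2·-10) = 4.05 m
Maximum height = 17 + 4.05 = 21.1 m

21.05 m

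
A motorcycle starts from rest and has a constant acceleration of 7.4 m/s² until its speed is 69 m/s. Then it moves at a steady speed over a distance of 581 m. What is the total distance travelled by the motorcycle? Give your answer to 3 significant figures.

Phase 1 (accelerating): v₀ = 0 m/s, a = 7.4 m/s².
v = v₀ + at → t = (69 − 0) / 7.4 = 9.32 s
v² = v₀² + 2aΔx → Δx = (69² − 0²)/(2·7.4) = 322 m

Phase 2 (constant speed): v₀ = 69.0 m/s, a = 0 m/s².
Constant speed: t = d/v = 581/69.0 = 8.42 s
Total distance = 322 + 581 = 903 m

903 m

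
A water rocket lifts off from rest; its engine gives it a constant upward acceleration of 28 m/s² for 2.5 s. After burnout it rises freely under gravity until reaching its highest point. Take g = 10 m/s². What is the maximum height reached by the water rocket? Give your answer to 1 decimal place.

332.5 m

Phase 1 (powered ascent): v₀ = 0 m/s, a = 28 m/s².
v = v₀ + at = 0 + (28)(2.5) = 70.0 m/s
Δx = v₀t + ½at² = 0·2.5 + 0.5·28·2.5² = 87.5 m

Phase 2 (coasting upward): v₀ = 70.0 m/s, a = -10 m/s².
v = v₀ + at → t = (0 − 70.0) / -10 = 7.00 s
v² = v₀² + 2aΔx → Δx = (0² − 70.0²)/(2·-10) = 245 m
Maximum height = 87.5 + 245 = 332 m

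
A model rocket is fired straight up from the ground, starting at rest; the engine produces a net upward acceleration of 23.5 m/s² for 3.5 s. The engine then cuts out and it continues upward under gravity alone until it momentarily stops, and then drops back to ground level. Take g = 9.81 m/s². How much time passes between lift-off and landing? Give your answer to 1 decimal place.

Phase 1 (powered ascent): v₀ = 0 m/s, a = 23.5 m/s².
v = v₀ + at = 0 + (23.5)(3.5) = 82.2 m/s
Δx = v₀t + ½at² = 0·3.5 + 0.5·23.5·3.5² = 144 m

Phase 2 (coasting upward): v₀ = 82.2 m/s, a = -9.81 m/s².
v = v₀ + at → t = (0 − 82.2) / -9.81 = 8.38 s
v² = v₀² + 2aΔx → Δx = (0² − 82.2²)/(2·-9.81) = 345 m

Phase 3 (free fall): v₀ = 0 m/s, a = -9.81 m/s².
Falls 489 m from rest: t = √(2·489/9.81) = 9.98 s; v = g·t = 97.9 m/s.
Total time = 3.50 + 8.38 + 9.98 = 21.9 s

21.9 s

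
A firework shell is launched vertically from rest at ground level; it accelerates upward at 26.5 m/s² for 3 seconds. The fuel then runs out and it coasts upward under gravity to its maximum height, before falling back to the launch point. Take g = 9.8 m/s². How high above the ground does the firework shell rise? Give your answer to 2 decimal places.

Phase 1 (powered ascent): v₀ = 0 m/s, a = 26.5 m/s².
v = v₀ + at = 0 + (26.5)(3) = 79.5 m/s
Δx = v₀t + ½at² = 0·3 + 0.5·26.5·3² = 119 m

Phase 2 (coasting upward): v₀ = 79.5 m/s, a = -9.8 m/s².
v = v₀ + at → t = (0 − 79.5) / -9.8 = 8.11 s
v² = v₀² + 2aΔx → Δx = (0² − 79.5²)/(2·-9.8) = 322 m
Maximum height = 119 + 322 = 442 m

441.71 m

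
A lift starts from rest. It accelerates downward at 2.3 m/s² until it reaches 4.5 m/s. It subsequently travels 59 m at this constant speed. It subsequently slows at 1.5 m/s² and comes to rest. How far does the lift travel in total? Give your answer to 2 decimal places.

70.15 m

Phase 1 (accelerating): v₀ = 0 m/s, a = 2.3 m/s².
v = v₀ + at → t = (4.5 − 0) / 2.3 = 1.96 s
v² = v₀² + 2aΔx → Δx = (4.5² − 0²)/(2·2.3) = 4.40 m

Phase 2 (constant speed): v₀ = 4.50 m/s, a = 0 m/s².
Constant speed: t = d/v = 59/4.50 = 13.1 s

Phase 3 (decelerating): v₀ = 4.50 m/s, a = -1.5 m/s².
v = v₀ + at → t = (0 − 4.50) / -1.5 = 3.00 s
v² = v₀² + 2aΔx → Δx = (0² − 4.50²)/(2·-1.5) = 6.75 m
Total distance = 4.40 + 59.0 + 6.75 = 70.2 m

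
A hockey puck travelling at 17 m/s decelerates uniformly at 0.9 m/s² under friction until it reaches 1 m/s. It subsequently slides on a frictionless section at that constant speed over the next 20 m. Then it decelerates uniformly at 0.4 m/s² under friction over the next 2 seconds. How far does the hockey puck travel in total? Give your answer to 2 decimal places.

Phase 1 (decelerating): v₀ = 17.0 m/s, a = -0.9 m/s².
v = v₀ + at → t = (1 − 17.0) / -0.9 = 17.8 s
v² = v₀² + 2aΔx → Δx = (1² − 17.0²)/(2·-0.9) = 160 m

Phase 2 (constant speed): v₀ = 1.00 m/s, a = 0 m/s².
Constant speed: t = d/v = 20/1.00 = 20.0 s

Phase 3 (decelerating): v₀ = 1.00 m/s, a = -0.4 m/s².
v = v₀ + at = 1.00 + (-0.4)(2) = 0.200 m/s
Δx = v₀t + ½at² = 1.00·2 + 0.5·-0.4·2² = 1.20 m
Total distance = 160 + 20.0 + 1.20 = 181 m

181.20 m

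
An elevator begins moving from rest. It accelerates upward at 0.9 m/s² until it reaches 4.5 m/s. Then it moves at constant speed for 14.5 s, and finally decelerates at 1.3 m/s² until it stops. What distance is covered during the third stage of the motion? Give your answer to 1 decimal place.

7.8 m

Phase 1 (accelerating): v₀ = 0 m/s, a = 0.9 m/s².
v = v₀ + at → t = (4.5 − 0) / 0.9 = 5.00 s
v² = v₀² + 2aΔx → Δx = (4.5² − 0²)/(2·0.9) = 11.2 m

Phase 2 (constant speed): v₀ = 4.50 m/s, a = 0 m/s².
v = v₀ + at = 4.50 + (0)(14.5) = 4.50 m/s
Δx = v₀t + ½at² = 4.50·14.5 + 0.5·0·14.5² = 65.2 m

Phase 3 (decelerating): v₀ = 4.50 m/s, a = -1.3 m/s².
v = v₀ + at → t = (0 − 4.50) / -1.3 = 3.46 s
v² = v₀² + 2aΔx → Δx = (0² − 4.50²)/(2·-1.3) = 7.79 m
Distance in phase 3 = 7.79 m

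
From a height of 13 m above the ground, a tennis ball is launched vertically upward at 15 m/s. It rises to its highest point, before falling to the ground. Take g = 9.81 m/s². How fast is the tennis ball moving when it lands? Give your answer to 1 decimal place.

Phase 1 (rising): v₀ = 15.0 m/s, a = -9.81 m/s².
v = v₀ + at → t = (0 − 15.0) / -9.81 = 1.53 s
v² = v₀² + 2aΔx → Δx = (0² − 15.0²)/(2·-9.81) = 11.5 m

Phase 2 (falling): v₀ = 0 m/s, a = -9.81 m/s².
Falls 24.5 m from rest: t = √(2·24.5/9.81) = 2.23 s; v = g·t = 21.9 m/s.
Final speed = 21.9 m/s

21.9 m/s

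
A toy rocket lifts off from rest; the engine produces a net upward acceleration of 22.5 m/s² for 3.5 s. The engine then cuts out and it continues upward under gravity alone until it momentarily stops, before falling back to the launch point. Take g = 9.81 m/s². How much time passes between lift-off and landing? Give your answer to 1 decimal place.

21.1 s

Phase 1 (powered ascent): v₀ = 0 m/s, a = 22.5 m/s².
v = v₀ + at = 0 + (22.5)(3.5) = 78.8 m/s
Δx = v₀t + ½at² = 0·3.5 + 0.5·22.5·3.5² = 138 m

Phase 2 (coasting upward): v₀ = 78.8 m/s, a = -9.81 m/s².
v = v₀ + at → t = (0 − 78.8) / -9.81 = 8.03 s
v² = v₀² + 2aΔx → Δx = (0² − 78.8²)/(2·-9.81) = 316 m

Phase 3 (free fall): v₀ = 0 m/s, a = -9.81 m/s².
Falls 454 m from rest: t = √(2·454/9.81) = 9.62 s; v = g·t = 94.4 m/s.
Total time = 3.50 + 8.03 + 9.62 = 21.1 s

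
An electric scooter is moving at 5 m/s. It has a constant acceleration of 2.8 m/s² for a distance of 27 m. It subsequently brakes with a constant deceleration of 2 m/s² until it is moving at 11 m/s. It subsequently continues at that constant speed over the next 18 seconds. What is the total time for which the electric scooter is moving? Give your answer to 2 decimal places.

Phase 1 (accelerating): v₀ = 5.00 m/s, a = 2.8 m/s².
v² = v₀² + 2aΔx = 5.00² + 2·2.8·27 = 176 → v = 13.3 m/s
t = (v − v₀)/a = (13.3 − 5.00)/2.8 = 2.96 s

Phase 2 (decelerating): v₀ = 13.3 m/s, a = -2 m/s².
v = v₀ + at → t = (11 − 13.3) / -2 = 1.14 s
v² = v₀² + 2aΔx → Δx = (11² − 13.3²)/(2·-2) = 13.8 m

Phase 3 (constant speed): v₀ = 11.0 m/s, a = 0 m/s².
v = v₀ + at = 11.0 + (0)(18) = 11.0 m/s
Δx = v₀t + ½at² = 11.0·18 + 0.5·0·18² = 198 m
Total time = 2.96 + 1.14 + 18.0 = 22.1 s

22.09 s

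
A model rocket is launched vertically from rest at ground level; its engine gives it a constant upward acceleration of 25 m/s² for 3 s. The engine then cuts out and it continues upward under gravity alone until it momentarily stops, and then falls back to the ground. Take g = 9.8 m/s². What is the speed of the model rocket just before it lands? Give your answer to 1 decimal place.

Phase 1 (powered ascent): v₀ = 0 m/s, a = 25 m/s².
v = v₀ + at = 0 + (25)(3) = 75.0 m/s
Δx = v₀t + ½at² = 0·3 + 0.5·25·3² = 112 m

Phase 2 (coasting upward): v₀ = 75.0 m/s, a = -9.8 m/s².
v = v₀ + at → t = (0 − 75.0) / -9.8 = 7.65 s
v² = v₀² + 2aΔx → Δx = (0² − 75.0²)/(2·-9.8) = 287 m

Phase 3 (free fall): v₀ = 0 m/s, a = -9.8 m/s².
Falls 399 m from rest: t = √(2·399/9.8) = 9.03 s; v = g·t = 88.5 m/s.
Impact speed = 88.5 m/s

88.5 m/s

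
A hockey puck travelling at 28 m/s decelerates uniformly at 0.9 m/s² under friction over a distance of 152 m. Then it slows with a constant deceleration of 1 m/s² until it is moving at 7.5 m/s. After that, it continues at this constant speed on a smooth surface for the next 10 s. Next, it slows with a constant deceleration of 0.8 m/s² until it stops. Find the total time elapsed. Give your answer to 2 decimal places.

40.48 s

Phase 1 (decelerating): v₀ = 28.0 m/s, a = -0.9 m/s².
v² = v₀² + 2aΔx = 28.0² + 2·-0.9·152 = 510 → v = 22.6 m/s
t = (v − v₀)/a = (22.6 − 28.0)/-0.9 = 6.01 s

Phase 2 (decelerating): v₀ = 22.6 m/s, a = -1 m/s².
v = v₀ + at → t = (7.5 − 22.6) / -1 = 15.1 s
v² = v₀² + 2aΔx → Δx = (7.5² − 22.6²)/(2·-1) = 227 m

Phase 3 (constant speed): v₀ = 7.50 m/s, a = 0 m/s².
v = v₀ + at = 7.50 + (0)(10) = 7.50 m/s
Δx = v₀t + ½at² = 7.50·10 + 0.5·0·10² = 75.0 m

Phase 4 (decelerating): v₀ = 7.50 m/s, a = -0.8 m/s².
v = v₀ + at → t = (0 − 7.50) / -0.8 = 9.38 s
v² = v₀² + 2aΔx → Δx = (0² − 7.50²)/(2·-0.8) = 35.2 m
Total time = 6.01 + 15.1 + 10.0 + 9.38 = 40.5 s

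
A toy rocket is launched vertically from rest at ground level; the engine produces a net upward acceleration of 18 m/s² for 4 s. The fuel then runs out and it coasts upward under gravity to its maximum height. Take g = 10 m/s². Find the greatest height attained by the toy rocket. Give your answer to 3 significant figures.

403 m

Phase 1 (powered ascent): v₀ = 0 m/s, a = 18 m/s².
v = v₀ + at = 0 + (18)(4) = 72.0 m/s
Δx = v₀t + ½at² = 0·4 + 0.5·18·4² = 144 m

Phase 2 (coasting upward): v₀ = 72.0 m/s, a = -10 m/s².
v = v₀ + at → t = (0 − 72.0) / -10 = 7.20 s
v² = v₀² + 2aΔx → Δx = (0² − 72.0²)/(2·-10) = 259 m
Maximum height = 144 + 259 = 403 m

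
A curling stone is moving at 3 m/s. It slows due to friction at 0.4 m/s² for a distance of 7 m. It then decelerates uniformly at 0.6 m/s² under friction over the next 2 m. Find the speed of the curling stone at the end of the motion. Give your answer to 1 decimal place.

1.0 m/s

Phase 1 (decelerating): v₀ = 3.00 m/s, a = -0.4 m/s².
v² = v₀² + 2aΔx = 3.00² + 2·-0.4·7 = 3.40 → v = 1.84 m/s
t = (v − v₀)/a = (1.84 − 3.00)/-0.4 = 2.89 s

Phase 2 (decelerating): v₀ = 1.84 m/s, a = -0.6 m/s².
v² = v₀² + 2aΔx = 1.84² + 2·-0.6·2 = 1.00 → v = 1.00 m/s
t = (v − v₀)/a = (1.00 − 1.84)/-0.6 = 1.41 s
Final speed = 1.00 m/s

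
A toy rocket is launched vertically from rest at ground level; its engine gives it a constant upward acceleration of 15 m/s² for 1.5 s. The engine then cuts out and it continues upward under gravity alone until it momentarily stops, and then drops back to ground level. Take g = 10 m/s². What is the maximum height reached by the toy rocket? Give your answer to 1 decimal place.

42.2 m

Phase 1 (powered ascent): v₀ = 0 m/s, a = 15 m/s².
v = v₀ + at = 0 + (15)(1.5) = 22.5 m/s
Δx = v₀t + ½at² = 0·1.5 + 0.5·15·1.5² = 16.9 m

Phase 2 (coasting upward): v₀ = 22.5 m/s, a = -10 m/s².
v = v₀ + at → t = (0 − 22.5) / -10 = 2.25 s
v² = v₀² + 2aΔx → Δx = (0² − 22.5²)/(2·-10) = 25.3 m
Maximum height = 16.9 + 25.3 = 42.2 m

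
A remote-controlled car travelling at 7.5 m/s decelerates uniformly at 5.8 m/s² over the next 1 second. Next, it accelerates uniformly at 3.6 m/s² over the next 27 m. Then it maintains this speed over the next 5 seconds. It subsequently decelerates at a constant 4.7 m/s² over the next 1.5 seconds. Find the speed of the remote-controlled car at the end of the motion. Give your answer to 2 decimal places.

Phase 1 (decelerating): v₀ = 7.50 m/s, a = -5.8 m/s².
v = v₀ + at = 7.50 + (-5.8)(1) = 1.70 m/s
Δx = v₀t + ½at² = 7.50·1 + 0.5·-5.8·1² = 4.60 m

Phase 2 (accelerating): v₀ = 1.70 m/s, a = 3.6 m/s².
v² = v₀² + 2aΔx = 1.70² + 2·3.6·27 = 197 → v = 14.0 m/s
t = (v − v₀)/a = (14.0 − 1.70)/3.6 = 3.43 s

Phase 3 (constant speed): v₀ = 14.0 m/s, a = 0 m/s².
v = v₀ + at = 14.0 + (0)(5) = 14.0 m/s
Δx = v₀t + ½at² = 14.0·5 + 0.5·0·5² = 70.2 m

Phase 4 (decelerating): v₀ = 14.0 m/s, a = -4.7 m/s².
v = v₀ + at = 14.0 + (-4.7)(1.5) = 7.00 m/s
Δx = v₀t + ½at² = 14.0·1.5 + 0.5·-4.7·1.5² = 15.8 m
Final speed = 7.00 m/s

7.00 m/s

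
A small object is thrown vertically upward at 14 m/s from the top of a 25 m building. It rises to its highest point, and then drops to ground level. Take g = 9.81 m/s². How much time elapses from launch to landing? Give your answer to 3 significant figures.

4.10 s

Phase 1 (rising): v₀ = 14.0 m/s, a = -9.81 m/s².
v = v₀ + at → t = (0 − 14.0) / -9.81 = 1.43 s
v² = v₀² + 2aΔx → Δx = (0² − 14.0²)/(2·-9.81) = 9.99 m

Phase 2 (falling): v₀ = 0 m/s, a = -9.81 m/s².
Falls 35.0 m from rest: t = √(2·35.0/9.81) = 2.67 s; v = g·t = 26.2 m/s.
Total time = 1.43 + 2.67 = 4.10 s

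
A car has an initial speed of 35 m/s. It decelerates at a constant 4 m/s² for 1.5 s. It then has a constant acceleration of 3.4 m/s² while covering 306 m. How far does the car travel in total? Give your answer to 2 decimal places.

354.00 m

Phase 1 (decelerating): v₀ = 35.0 m/s, a = -4 m/s².
v = v₀ + at = 35.0 + (-4)(1.5) = 29.0 m/s
Δx = v₀t + ½at² = 35.0·1.5 + 0.5·-4·1.5² = 48.0 m

Phase 2 (accelerating): v₀ = 29.0 m/s, a = 3.4 m/s².
v² = v₀² + 2aΔx = 29.0² + 2·3.4·306 = 2920 → v = 54.1 m/s
t = (v − v₀)/a = (54.1 − 29.0)/3.4 = 7.37 s
Total distance = 48.0 + 306 = 354 m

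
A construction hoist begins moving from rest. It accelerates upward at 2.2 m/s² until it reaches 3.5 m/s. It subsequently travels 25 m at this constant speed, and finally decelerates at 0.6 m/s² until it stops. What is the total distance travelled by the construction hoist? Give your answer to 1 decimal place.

Phase 1 (accelerating): v₀ = 0 m/s, a = 2.2 m/s².
v = v₀ + at → t = (3.5 − 0) / 2.2 = 1.59 s
v² = v₀² + 2aΔx → Δx = (3.5² − 0²)/(2·2.2) = 2.78 m

Phase 2 (constant speed): v₀ = 3.50 m/s, a = 0 m/s².
Constant speed: t = d/v = 25/3.50 = 7.14 s

Phase 3 (decelerating): v₀ = 3.50 m/s, a = -0.6 m/s².
v = v₀ + at → t = (0 − 3.50) / -0.6 = 5.83 s
v² = v₀² + 2aΔx → Δx = (0² − 3.50²)/(2·-0.6) = 10.2 m
Total distance = 2.78 + 25.0 + 10.2 = 38.0 m

38.0 m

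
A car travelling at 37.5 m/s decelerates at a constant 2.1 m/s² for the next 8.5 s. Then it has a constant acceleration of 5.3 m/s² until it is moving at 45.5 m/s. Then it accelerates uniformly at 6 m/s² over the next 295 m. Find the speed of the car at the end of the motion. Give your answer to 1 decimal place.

74.9 m/s

Phase 1 (decelerating): v₀ = 37.5 m/s, a = -2.1 m/s².
v = v₀ + at = 37.5 + (-2.1)(8.5) = 19.6 m/s
Δx = v₀t + ½at² = 37.5·8.5 + 0.5·-2.1·8.5² = 243 m

Phase 2 (accelerating): v₀ = 19.6 m/s, a = 5.3 m/s².
v = v₀ + at → t = (45.5 − 19.6) / 5.3 = 4.88 s
v² = v₀² + 2aΔx → Δx = (45.5² − 19.6²)/(2·5.3) = 159 m

Phase 3 (accelerating): v₀ = 45.5 m/s, a = 6 m/s².
v² = v₀² + 2aΔx = 45.5² + 2·6·295 = 5610 → v = 74.9 m/s
t = (v − v₀)/a = (74.9 − 45.5)/6 = 4.90 s
Final speed = 74.9 m/s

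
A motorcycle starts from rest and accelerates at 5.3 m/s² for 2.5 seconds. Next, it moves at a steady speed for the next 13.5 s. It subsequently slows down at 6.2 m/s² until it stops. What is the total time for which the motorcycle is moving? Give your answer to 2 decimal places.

18.14 s

Phase 1 (accelerating): v₀ = 0 m/s, a = 5.3 m/s².
v = v₀ + at = 0 + (5.3)(2.5) = 13.2 m/s
Δx = v₀t + ½at² = 0·2.5 + 0.5·5.3·2.5² = 16.6 m

Phase 2 (constant speed): v₀ = 13.2 m/s, a = 0 m/s².
v = v₀ + at = 13.2 + (0)(13.5) = 13.2 m/s
Δx = v₀t + ½at² = 13.2·13.5 + 0.5·0·13.5² = 179 m

Phase 3 (decelerating): v₀ = 13.2 m/s, a = -6.2 m/s².
v = v₀ + at → t = (0 − 13.2) / -6.2 = 2.14 s
v² = v₀² + 2aΔx → Δx = (0² − 13.2²)/(2·-6.2) = 14.2 m
Total time = 2.50 + 13.5 + 2.14 = 18.1 s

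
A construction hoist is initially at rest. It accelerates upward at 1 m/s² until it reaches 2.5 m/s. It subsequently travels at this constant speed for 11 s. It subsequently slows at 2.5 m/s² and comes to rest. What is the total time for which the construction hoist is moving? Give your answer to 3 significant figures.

Phase 1 (accelerating): v₀ = 0 m/s, a = 1 m/s².
v = v₀ + at → t = (2.5 − 0) / 1 = 2.50 s
v² = v₀² + 2aΔx → Δx = (2.5² − 0²)/(2·1) = 3.12 m

Phase 2 (constant speed): v₀ = 2.50 m/s, a = 0 m/s².
v = v₀ + at = 2.50 + (0)(11) = 2.50 m/s
Δx = v₀t + ½at² = 2.50·11 + 0.5·0·11² = 27.5 m

Phase 3 (decelerating): v₀ = 2.50 m/s, a = -2.5 m/s².
v = v₀ + at → t = (0 − 2.50) / -2.5 = 1.00 s
v² = v₀² + 2aΔx → Δx = (0² − 2.50²)/(2·-2.5) = 1.25 m
Total time = 2.50 + 11.0 + 1.00 = 14.5 s

14.5 s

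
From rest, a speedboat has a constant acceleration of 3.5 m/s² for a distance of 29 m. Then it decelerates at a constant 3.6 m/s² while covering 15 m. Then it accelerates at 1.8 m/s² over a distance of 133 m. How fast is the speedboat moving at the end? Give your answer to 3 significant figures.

Phase 1 (accelerating): v₀ = 0 m/s, a = 3.5 m/s².
v² = v₀² + 2aΔx = 0² + 2·3.5·29 = 203 → v = 14.2 m/s
t = (v − v₀)/a = (14.2 − 0)/3.5 = 4.07 s

Phase 2 (decelerating): v₀ = 14.2 m/s, a = -3.6 m/s².
v² = v₀² + 2aΔx = 14.2² + 2·-3.6·15 = 95.0 → v = 9.75 m/s
t = (v − v₀)/a = (9.75 − 14.2)/-3.6 = 1.25 s

Phase 3 (accelerating): v₀ = 9.75 m/s, a = 1.8 m/s².
v² = v₀² + 2aΔx = 9.75² + 2·1.8·133 = 574 → v = 24.0 m/s
t = (v − v₀)/a = (24.0 − 9.75)/1.8 = 7.89 s
Final speed = 24.0 m/s

24.0 m/s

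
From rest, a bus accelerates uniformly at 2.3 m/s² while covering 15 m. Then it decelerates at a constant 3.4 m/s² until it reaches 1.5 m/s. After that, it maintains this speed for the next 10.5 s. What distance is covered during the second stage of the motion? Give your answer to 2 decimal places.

Phase 1 (accelerating): v₀ = 0 m/s, a = 2.3 m/s².
v² = v₀² + 2aΔx = 0² + 2·2.3·15 = 69.0 → v = 8.31 m/s
t = (v − v₀)/a = (8.31 − 0)/2.3 = 3.61 s

Phase 2 (decelerating): v₀ = 8.31 m/s, a = -3.4 m/s².
v = v₀ + at → t = (1.5 − 8.31) / -3.4 = 2.00 s
v² = v₀² + 2aΔx → Δx = (1.5² − 8.31²)/(2·-3.4) = 9.82 m
Distance in phase 2 = 9.82 m

9.82 m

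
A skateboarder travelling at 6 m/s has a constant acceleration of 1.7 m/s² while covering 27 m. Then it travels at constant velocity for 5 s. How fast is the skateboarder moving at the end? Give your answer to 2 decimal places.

Phase 1 (accelerating): v₀ = 6.00 m/s, a = 1.7 m/s².
v² = v₀² + 2aΔx = 6.00² + 2·1.7·27 = 128 → v = 11.3 m/s
t = (v − v₀)/a = (11.3 − 6.00)/1.7 = 3.12 s

Phase 2 (constant speed): v₀ = 11.3 m/s, a = 0 m/s².
v = v₀ + at = 11.3 + (0)(5) = 11.3 m/s
Δx = v₀t + ½at² = 11.3·5 + 0.5·0·5² = 56.5 m
Final speed = 11.3 m/s

11.30 m/s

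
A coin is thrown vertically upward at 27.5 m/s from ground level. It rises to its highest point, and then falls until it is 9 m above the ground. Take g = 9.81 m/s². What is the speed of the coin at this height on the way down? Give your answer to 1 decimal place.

Phase 1 (rising): v₀ = 27.5 m/s, a = -9.81 m/s².
v = v₀ + at → t = (0 − 27.5) / -9.81 = 2.80 s
v² = v₀² + 2aΔx → Δx = (0² − 27.5²)/(2·-9.81) = 38.5 m

Phase 2 (falling): v₀ = 0 m/s, a = -9.81 m/s².
Falls 29.5 m from rest: t = √(2·29.5/9.81) = 2.45 s; v = g·t = 24.1 m/s.
Final speed = 24.1 m/s

24.1 m/s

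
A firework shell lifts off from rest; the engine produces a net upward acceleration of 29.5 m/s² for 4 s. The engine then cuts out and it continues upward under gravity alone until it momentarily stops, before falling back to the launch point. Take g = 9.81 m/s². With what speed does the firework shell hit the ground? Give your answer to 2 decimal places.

136.21 m/s

Phase 1 (powered ascent): v₀ = 0 m/s, a = 29.5 m/s².
v = v₀ + at = 0 + (29.5)(4) = 118 m/s
Δx = v₀t + ½at² = 0·4 + 0.5·29.5·4² = 236 m

Phase 2 (coasting upward): v₀ = 118 m/s, a = -9.81 m/s².
v = v₀ + at → t = (0 − 118) / -9.81 = 12.0 s
v² = v₀² + 2aΔx → Δx = (0² − 118²)/(2·-9.81) = 710 m

Phase 3 (free fall): v₀ = 0 m/s, a = -9.81 m/s².
Falls 946 m from rest: t = √(2·946/9.81) = 13.9 s; v = g·t = 136 m/s.
Impact speed = 136 m/s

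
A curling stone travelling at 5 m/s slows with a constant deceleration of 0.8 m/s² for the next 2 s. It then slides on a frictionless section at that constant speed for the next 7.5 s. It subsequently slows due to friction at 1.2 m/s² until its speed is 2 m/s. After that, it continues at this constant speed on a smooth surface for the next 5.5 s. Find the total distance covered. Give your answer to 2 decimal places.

48.05 m

Phase 1 (decelerating): v₀ = 5.00 m/s, a = -0.8 m/s².
v = v₀ + at = 5.00 + (-0.8)(2) = 3.40 m/s
Δx = v₀t + ½at² = 5.00·2 + 0.5·-0.8·2² = 8.40 m

Phase 2 (constant speed): v₀ = 3.40 m/s, a = 0 m/s².
v = v₀ + at = 3.40 + (0)(7.5) = 3.40 m/s
Δx = v₀t + ½at² = 3.40·7.5 + 0.5·0·7.5² = 25.5 m

Phase 3 (decelerating): v₀ = 3.40 m/s, a = -1.2 m/s².
v = v₀ + at → t = (2 − 3.40) / -1.2 = 1.17 s
v² = v₀² + 2aΔx → Δx = (2² − 3.40²)/(2·-1.2) = 3.15 m

Phase 4 (constant speed): v₀ = 2.00 m/s, a = 0 m/s².
v = v₀ + at = 2.00 + (0)(5.5) = 2.00 m/s
Δx = v₀t + ½at² = 2.00·5.5 + 0.5·0·5.5² = 11.0 m
Total distance = 8.40 + 25.5 + 3.15 + 11.0 = 48.0 m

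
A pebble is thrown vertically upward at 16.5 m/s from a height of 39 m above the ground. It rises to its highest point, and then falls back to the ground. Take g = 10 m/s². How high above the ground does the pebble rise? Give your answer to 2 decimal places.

Phase 1 (rising): v₀ = 16.5 m/s, a = -10 m/s².
v = v₀ + at → t = (0 − 16.5) / -10 = 1.65 s
v² = v₀² + 2aΔx → Δx = (0² − 16.5²)/(2·-10) = 13.6 m
Maximum height = 39 + 13.6 = 52.6 m

52.61 m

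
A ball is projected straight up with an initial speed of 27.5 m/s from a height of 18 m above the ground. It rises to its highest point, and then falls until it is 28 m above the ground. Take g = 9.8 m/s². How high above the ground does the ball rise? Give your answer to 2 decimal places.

Phase 1 (rising): v₀ = 27.5 m/s, a = -9.8 m/s².
v = v₀ + at → t = (0 − 27.5) / -9.8 = 2.81 s
v² = v₀² + 2aΔx → Δx = (0² − 27.5²)/(2·-9.8) = 38.6 m
Maximum height = 18 + 38.6 = 56.6 m

56.58 m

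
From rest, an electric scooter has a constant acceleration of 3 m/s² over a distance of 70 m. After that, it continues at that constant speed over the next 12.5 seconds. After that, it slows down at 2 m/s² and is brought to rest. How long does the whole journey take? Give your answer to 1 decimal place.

Phase 1 (accelerating): v₀ = 0 m/s, a = 3 m/s².
v² = v₀² + 2aΔx = 0² + 2·3·70 = 420 → v = 20.5 m/s
t = (v − v₀)/a = (20.5 − 0)/3 = 6.83 s

Phase 2 (constant speed): v₀ = 20.5 m/s, a = 0 m/s².
v = v₀ + at = 20.5 + (0)(12.5) = 20.5 m/s
Δx = v₀t + ½at² = 20.5·12.5 + 0.5·0·12.5² = 256 m

Phase 3 (decelerating): v₀ = 20.5 m/s, a = -2 m/s².
v = v₀ + at → t = (0 − 20.5) / -2 = 10.2 s
v² = v₀² + 2aΔx → Δx = (0² − 20.5²)/(2·-2) = 105 m
Total time = 6.83 + 12.5 + 10.2 = 29.6 s

29.6 s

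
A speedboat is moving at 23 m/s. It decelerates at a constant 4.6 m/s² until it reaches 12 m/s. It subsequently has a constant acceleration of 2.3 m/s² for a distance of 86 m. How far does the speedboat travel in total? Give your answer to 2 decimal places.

Phase 1 (decelerating): v₀ = 23.0 m/s, a = -4.6 m/s².
v = v₀ + at → t = (12 − 23.0) / -4.6 = 2.39 s
v² = v₀² + 2aΔx → Δx = (12² − 23.0²)/(2·-4.6) = 41.8 m

Phase 2 (accelerating): v₀ = 12.0 m/s, a = 2.3 m/s².
v² = v₀² + 2aΔx = 12.0² + 2·2.3·86 = 540 → v = 23.2 m/s
t = (v − v₀)/a = (23.2 − 12.0)/2.3 = 4.88 s
Total distance = 41.8 + 86.0 = 128 m

127.85 m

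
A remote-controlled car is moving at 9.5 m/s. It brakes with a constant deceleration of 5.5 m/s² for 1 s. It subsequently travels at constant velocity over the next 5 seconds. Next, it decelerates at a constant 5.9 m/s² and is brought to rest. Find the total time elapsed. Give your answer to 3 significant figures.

6.68 s

Phase 1 (decelerating): v₀ = 9.50 m/s, a = -5.5 m/s².
v = v₀ + at = 9.50 + (-5.5)(1) = 4.00 m/s
Δx = v₀t + ½at² = 9.50·1 + 0.5·-5.5·1² = 6.75 m

Phase 2 (constant speed): v₀ = 4.00 m/s, a = 0 m/s².
v = v₀ + at = 4.00 + (0)(5) = 4.00 m/s
Δx = v₀t + ½at² = 4.00·5 + 0.5·0·5² = 20.0 m

Phase 3 (decelerating): v₀ = 4.00 m/s, a = -5.9 m/s².
v = v₀ + at → t = (0 − 4.00) / -5.9 = 0.678 s
v² = v₀² + 2aΔx → Δx = (0² − 4.00²)/(2·-5.9) = 1.36 m
Total time = 1.00 + 5.00 + 0.678 = 6.68 s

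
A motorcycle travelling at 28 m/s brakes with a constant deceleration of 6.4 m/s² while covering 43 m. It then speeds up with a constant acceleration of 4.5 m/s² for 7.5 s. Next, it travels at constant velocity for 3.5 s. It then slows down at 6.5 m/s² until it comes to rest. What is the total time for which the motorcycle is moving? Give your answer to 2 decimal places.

20.53 s

Phase 1 (decelerating): v₀ = 28.0 m/s, a = -6.4 m/s².
v² = v₀² + 2aΔx = 28.0² + 2·-6.4·43 = 234 → v = 15.3 m/s
t = (v − v₀)/a = (15.3 − 28.0)/-6.4 = 1.99 s

Phase 2 (accelerating): v₀ = 15.3 m/s, a = 4.5 m/s².
v = v₀ + at = 15.3 + (4.5)(7.5) = 49.0 m/s
Δx = v₀t + ½at² = 15.3·7.5 + 0.5·4.5·7.5² = 241 m

Phase 3 (constant speed): v₀ = 49.0 m/s, a = 0 m/s².
v = v₀ + at = 49.0 + (0)(3.5) = 49.0 m/s
Δx = v₀t + ½at² = 49.0·3.5 + 0.5·0·3.5² = 172 m

Phase 4 (decelerating): v₀ = 49.0 m/s, a = -6.5 m/s².
v = v₀ + at → t = (0 − 49.0) / -6.5 = 7.54 s
v² = v₀² + 2aΔx → Δx = (0² − 49.0²)/(2·-6.5) = 185 m
Total time = 1.99 + 7.50 + 3.50 + 7.54 = 20.5 s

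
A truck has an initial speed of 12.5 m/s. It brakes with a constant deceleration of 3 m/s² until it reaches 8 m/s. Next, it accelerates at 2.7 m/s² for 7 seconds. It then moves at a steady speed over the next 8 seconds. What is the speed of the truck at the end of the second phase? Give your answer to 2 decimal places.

Phase 1 (decelerating): v₀ = 12.5 m/s, a = -3 m/s².
v = v₀ + at → t = (8 − 12.5) / -3 = 1.50 s
v² = v₀² + 2aΔx → Δx = (8² − 12.5²)/(2·-3) = 15.4 m

Phase 2 (accelerating): v₀ = 8.00 m/s, a = 2.7 m/s².
v = v₀ + at = 8.00 + (2.7)(7) = 26.9 m/s
Δx = v₀t + ½at² = 8.00·7 + 0.5·2.7·7² = 122 m
Speed at end of phase 2 = 26.9 m/s

26.90 m/s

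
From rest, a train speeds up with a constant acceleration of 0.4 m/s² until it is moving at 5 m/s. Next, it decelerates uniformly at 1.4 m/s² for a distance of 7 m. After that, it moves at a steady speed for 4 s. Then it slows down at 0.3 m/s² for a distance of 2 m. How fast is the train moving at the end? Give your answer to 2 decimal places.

2.05 m/s

Phase 1 (accelerating): v₀ = 0 m/s, a = 0.4 m/s².
v = v₀ + at → t = (5 − 0) / 0.4 = 12.5 s
v² = v₀² + 2aΔx → Δx = (5² − 0²)/(2·0.4) = 31.2 m

Phase 2 (decelerating): v₀ = 5.00 m/s, a = -1.4 m/s².
v² = v₀² + 2aΔx = 5.00² + 2·-1.4·7 = 5.40 → v = 2.32 m/s
t = (v − v₀)/a = (2.32 − 5.00)/-1.4 = 1.91 s

Phase 3 (constant speed): v₀ = 2.32 m/s, a = 0 m/s².
v = v₀ + at = 2.32 + (0)(4) = 2.32 m/s
Δx = v₀t + ½at² = 2.32·4 + 0.5·0·4² = 9.30 m

Phase 4 (decelerating): v₀ = 2.32 m/s, a = -0.3 m/s².
v² = v₀² + 2aΔx = 2.32² + 2·-0.3·2 = 4.20 → v = 2.05 m/s
t = (v − v₀)/a = (2.05 − 2.32)/-0.3 = 0.915 s
Final speed = 2.05 m/s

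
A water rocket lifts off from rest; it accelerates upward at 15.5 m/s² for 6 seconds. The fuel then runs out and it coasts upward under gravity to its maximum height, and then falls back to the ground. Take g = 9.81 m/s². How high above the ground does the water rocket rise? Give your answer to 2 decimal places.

Phase 1 (powered ascent): v₀ = 0 m/s, a = 15.5 m/s².
v = v₀ + at = 0 + (15.5)(6) = 93.0 m/s
Δx = v₀t + ½at² = 0·6 + 0.5·15.5·6² = 279 m

Phase 2 (coasting upward): v₀ = 93.0 m/s, a = -9.81 m/s².
v = v₀ + at → t = (0 − 93.0) / -9.81 = 9.48 s
v² = v₀² + 2aΔx → Δx = (0² − 93.0²)/(2·-9.81) = 441 m
Maximum height = 279 + 441 = 720 m

719.83 m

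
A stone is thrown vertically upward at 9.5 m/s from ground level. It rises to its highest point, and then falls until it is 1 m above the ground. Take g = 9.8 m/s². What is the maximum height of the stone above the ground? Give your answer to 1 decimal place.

Phase 1 (rising): v₀ = 9.50 m/s, a = -9.8 m/s².
v = v₀ + at → t = (0 − 9.50) / -9.8 = 0.969 s
v² = v₀² + 2aΔx → Δx = (0² − 9.50²)/(2·-9.8) = 4.60 m
Maximum height = 4.60 m

4.6 m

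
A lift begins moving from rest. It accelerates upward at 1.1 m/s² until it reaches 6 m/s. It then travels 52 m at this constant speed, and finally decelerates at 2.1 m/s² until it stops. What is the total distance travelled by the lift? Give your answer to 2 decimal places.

Phase 1 (accelerating): v₀ = 0 m/s, a = 1.1 m/s².
v = v₀ + at → t = (6 − 0) / 1.1 = 5.45 s
v² = v₀² + 2aΔx → Δx = (6² − 0²)/(2·1.1) = 16.4 m

Phase 2 (constant speed): v₀ = 6.00 m/s, a = 0 m/s².
Constant speed: t = d/v = 52/6.00 = 8.67 s

Phase 3 (decelerating): v₀ = 6.00 m/s, a = -2.1 m/s².
v = v₀ + at → t = (0 − 6.00) / -2.1 = 2.86 s
v² = v₀² + 2aΔx → Δx = (0² − 6.00²)/(2·-2.1) = 8.57 m
Total distance = 16.4 + 52.0 + 8.57 = 76.9 m

76.94 m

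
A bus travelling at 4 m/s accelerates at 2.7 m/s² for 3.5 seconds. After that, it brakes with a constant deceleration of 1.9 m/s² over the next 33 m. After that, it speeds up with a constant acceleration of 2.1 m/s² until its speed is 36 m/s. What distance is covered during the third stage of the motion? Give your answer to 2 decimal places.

Phase 1 (accelerating): v₀ = 4.00 m/s, a = 2.7 m/s².
v = v₀ + at = 4.00 + (2.7)(3.5) = 13.5 m/s
Δx = v₀t + ½at² = 4.00·3.5 + 0.5·2.7·3.5² = 30.5 m

Phase 2 (decelerating): v₀ = 13.5 m/s, a = -1.9 m/s².
v² = v₀² + 2aΔx = 13.5² + 2·-1.9·33 = 55.5 → v = 7.45 m/s
t = (v − v₀)/a = (7.45 − 13.5)/-1.9 = 3.16 s

Phase 3 (accelerating): v₀ = 7.45 m/s, a = 2.1 m/s².
v = v₀ + at → t = (36 − 7.45) / 2.1 = 13.6 s
v² = v₀² + 2aΔx → Δx = (36² − 7.45²)/(2·2.1) = 295 m
Distance in phase 3 = 295 m

295.36 m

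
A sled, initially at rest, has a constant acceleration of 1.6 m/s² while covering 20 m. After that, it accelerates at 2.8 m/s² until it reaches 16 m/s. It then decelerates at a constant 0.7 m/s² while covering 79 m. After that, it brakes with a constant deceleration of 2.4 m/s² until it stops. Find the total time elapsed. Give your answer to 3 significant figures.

18.5 s

Phase 1 (accelerating): v₀ = 0 m/s, a = 1.6 m/s².
v² = v₀² + 2aΔx = 0² + 2·1.6·20 = 64.0 → v = 8.00 m/s
t = (v − v₀)/a = (8.00 − 0)/1.6 = 5.00 s

Phase 2 (accelerating): v₀ = 8.00 m/s, a = 2.8 m/s².
v = v₀ + at → t = (16 − 8.00) / 2.8 = 2.86 s
v² = v₀² + 2aΔx → Δx = (16² − 8.00²)/(2·2.8) = 34.3 m

Phase 3 (decelerating): v₀ = 16.0 m/s, a = -0.7 m/s².
v² = v₀² + 2aΔx = 16.0² + 2·-0.7·79 = 145 → v = 12.1 m/s
t = (v − v₀)/a = (12.1 − 16.0)/-0.7 = 5.63 s

Phase 4 (decelerating): v₀ = 12.1 m/s, a = -2.4 m/s².
v = v₀ + at → t = (0 − 12.1) / -2.4 = 5.02 s
v² = v₀² + 2aΔx → Δx = (0² − 12.1²)/(2·-2.4) = 30.3 m
Total time = 5.00 + 2.86 + 5.63 + 5.02 = 18.5 s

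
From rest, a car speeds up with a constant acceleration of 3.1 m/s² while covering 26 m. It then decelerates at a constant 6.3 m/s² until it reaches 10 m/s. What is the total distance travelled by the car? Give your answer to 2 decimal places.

Phase 1 (accelerating): v₀ = 0 m/s, a = 3.1 m/s².
v² = v₀² + 2aΔx = 0² + 2·3.1·26 = 161 → v = 12.7 m/s
t = (v − v₀)/a = (12.7 − 0)/3.1 = 4.10 s

Phase 2 (decelerating): v₀ = 12.7 m/s, a = -6.3 m/s².
v = v₀ + at → t = (10 − 12.7) / -6.3 = 0.428 s
v² = v₀² + 2aΔx → Δx = (10² − 12.7²)/(2·-6.3) = 4.86 m
Total distance = 26.0 + 4.86 = 30.9 m

30.86 m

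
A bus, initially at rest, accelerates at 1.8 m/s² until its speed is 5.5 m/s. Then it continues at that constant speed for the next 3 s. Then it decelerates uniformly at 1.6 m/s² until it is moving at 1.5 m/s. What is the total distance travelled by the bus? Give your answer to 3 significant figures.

33.7 m

Phase 1 (accelerating): v₀ = 0 m/s, a = 1.8 m/s².
v = v₀ + at → t = (5.5 − 0) / 1.8 = 3.06 s
v² = v₀² + 2aΔx → Δx = (5.5² − 0²)/(2·1.8) = 8.40 m

Phase 2 (constant speed): v₀ = 5.50 m/s, a = 0 m/s².
v = v₀ + at = 5.50 + (0)(3) = 5.50 m/s
Δx = v₀t + ½at² = 5.50·3 + 0.5·0·3² = 16.5 m

Phase 3 (decelerating): v₀ = 5.50 m/s, a = -1.6 m/s².
v = v₀ + at → t = (1.5 − 5.50) / -1.6 = 2.50 s
v² = v₀² + 2aΔx → Δx = (1.5² − 5.50²)/(2·-1.6) = 8.75 m
Total distance = 8.40 + 16.5 + 8.75 = 33.7 m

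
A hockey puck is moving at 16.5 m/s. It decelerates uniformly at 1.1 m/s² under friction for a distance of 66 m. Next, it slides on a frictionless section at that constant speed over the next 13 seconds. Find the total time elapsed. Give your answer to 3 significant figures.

Phase 1 (decelerating): v₀ = 16.5 m/s, a = -1.1 m/s².
v² = v₀² + 2aΔx = 16.5² + 2·-1.1·66 = 127 → v = 11.3 m/s
t = (v − v₀)/a = (11.3 − 16.5)/-1.1 = 4.75 s

Phase 2 (constant speed): v₀ = 11.3 m/s, a = 0 m/s².
v = v₀ + at = 11.3 + (0)(13) = 11.3 m/s
Δx = v₀t + ½at² = 11.3·13 + 0.5·0·13² = 147 m
Total time = 4.75 + 13.0 = 17.8 s

17.8 s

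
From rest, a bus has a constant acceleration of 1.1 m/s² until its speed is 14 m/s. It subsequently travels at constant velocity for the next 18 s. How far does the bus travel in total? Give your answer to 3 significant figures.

341 m

Phase 1 (accelerating): v₀ = 0 m/s, a = 1.1 m/s².
v = v₀ + at → t = (14 − 0) / 1.1 = 12.7 s
v² = v₀² + 2aΔx → Δx = (14² − 0²)/(2·1.1) = 89.1 m

Phase 2 (constant speed): v₀ = 14.0 m/s, a = 0 m/s².
v = v₀ + at = 14.0 + (0)(18) = 14.0 m/s
Δx = v₀t + ½at² = 14.0·18 + 0.5·0·18² = 252 m
Total distance = 89.1 + 252 = 341 m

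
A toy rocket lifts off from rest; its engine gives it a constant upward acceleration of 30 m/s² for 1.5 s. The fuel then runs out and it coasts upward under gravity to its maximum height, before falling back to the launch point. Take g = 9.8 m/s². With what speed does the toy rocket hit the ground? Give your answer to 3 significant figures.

Phase 1 (powered ascent): v₀ = 0 m/s, a = 30 m/s².
v = v₀ + at = 0 + (30)(1.5) = 45.0 m/s
Δx = v₀t + ½at² = 0·1.5 + 0.5·30·1.5² = 33.8 m

Phase 2 (coasting upward): v₀ = 45.0 m/s, a = -9.8 m/s².
v = v₀ + at → t = (0 − 45.0) / -9.8 = 4.59 s
v² = v₀² + 2aΔx → Δx = (0² − 45.0²)/(2·-9.8) = 103 m

Phase 3 (free fall): v₀ = 0 m/s, a = -9.8 m/s².
Falls 137 m from rest: t = √(2·137/9.8) = 5.29 s; v = g·t = 51.8 m/s.
Impact speed = 51.8 m/s

51.8 m/s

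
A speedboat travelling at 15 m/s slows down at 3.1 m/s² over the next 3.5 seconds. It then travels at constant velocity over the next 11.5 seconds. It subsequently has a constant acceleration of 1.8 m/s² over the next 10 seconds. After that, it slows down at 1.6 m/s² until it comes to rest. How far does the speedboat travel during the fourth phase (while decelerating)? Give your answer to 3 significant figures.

153 m

Phase 1 (decelerating): v₀ = 15.0 m/s, a = -3.1 m/s².
v = v₀ + at = 15.0 + (-3.1)(3.5) = 4.15 m/s
Δx = v₀t + ½at² = 15.0·3.5 + 0.5·-3.1·3.5² = 33.5 m

Phase 2 (constant speed): v₀ = 4.15 m/s, a = 0 m/s².
v = v₀ + at = 4.15 + (0)(11.5) = 4.15 m/s
Δx = v₀t + ½at² = 4.15·11.5 + 0.5·0·11.5² = 47.7 m

Phase 3 (accelerating): v₀ = 4.15 m/s, a = 1.8 m/s².
v = v₀ + at = 4.15 + (1.8)(10) = 22.1 m/s
Δx = v₀t + ½at² = 4.15·10 + 0.5·1.8·10² = 132 m

Phase 4 (decelerating): v₀ = 22.1 m/s, a = -1.6 m/s².
v = v₀ + at → t = (0 − 22.1) / -1.6 = 13.8 s
v² = v₀² + 2aΔx → Δx = (0² − 22.1²)/(2·-1.6) = 153 m
Distance in phase 4 = 153 m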